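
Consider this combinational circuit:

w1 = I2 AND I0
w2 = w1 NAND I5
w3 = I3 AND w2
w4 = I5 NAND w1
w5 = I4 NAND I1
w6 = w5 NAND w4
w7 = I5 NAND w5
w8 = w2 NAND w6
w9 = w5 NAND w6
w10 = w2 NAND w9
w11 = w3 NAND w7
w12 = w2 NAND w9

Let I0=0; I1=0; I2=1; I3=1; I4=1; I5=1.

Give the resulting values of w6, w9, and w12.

w6 = 0, w9 = 1, w12 = 0

w1 = I2 AND I0 = 1 AND 0 = 0
w2 = w1 NAND I5 = 0 NAND 1 = 1
w4 = I5 NAND w1 = 1 NAND 0 = 1
w5 = I4 NAND I1 = 1 NAND 0 = 1
w6 = w5 NAND w4 = 1 NAND 1 = 0
w9 = w5 NAND w6 = 1 NAND 0 = 1
w12 = w2 NAND w9 = 1 NAND 1 = 0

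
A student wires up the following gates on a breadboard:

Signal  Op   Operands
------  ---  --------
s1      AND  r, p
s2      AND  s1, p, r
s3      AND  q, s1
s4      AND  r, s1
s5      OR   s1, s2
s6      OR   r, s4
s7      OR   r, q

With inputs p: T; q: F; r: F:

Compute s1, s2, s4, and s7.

s1 = F  s2 = F  s4 = F  s7 = F

s1 = r AND p = F AND T = F
s2 = s1 AND p AND r = F AND T AND F = F
s4 = r AND s1 = F AND F = F
s7 = r OR q = F OR F = F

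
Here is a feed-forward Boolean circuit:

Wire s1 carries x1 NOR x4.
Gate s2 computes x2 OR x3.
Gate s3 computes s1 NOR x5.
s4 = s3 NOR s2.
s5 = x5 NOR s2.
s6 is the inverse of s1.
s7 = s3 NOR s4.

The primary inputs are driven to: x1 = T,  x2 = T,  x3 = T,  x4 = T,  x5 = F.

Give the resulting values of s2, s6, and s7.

s1 = x1 NOR x4 = T NOR T = F
s2 = x2 OR x3 = T OR T = T
s3 = s1 NOR x5 = F NOR F = T
s4 = s3 NOR s2 = T NOR T = F
s6 = NOT s1 = NOT F = T
s7 = s3 NOR s4 = T NOR F = F

s2 = T; s6 = T; s7 = F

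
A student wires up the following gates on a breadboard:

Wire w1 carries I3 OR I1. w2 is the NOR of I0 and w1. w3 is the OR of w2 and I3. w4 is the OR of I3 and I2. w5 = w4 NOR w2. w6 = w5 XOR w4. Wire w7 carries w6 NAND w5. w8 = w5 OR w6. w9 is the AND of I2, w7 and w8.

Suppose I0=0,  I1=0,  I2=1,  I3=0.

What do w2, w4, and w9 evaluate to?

w1 = I3 OR I1 = 0 OR 0 = 0
w2 = I0 NOR w1 = 0 NOR 0 = 1
w4 = I3 OR I2 = 0 OR 1 = 1
w5 = w4 NOR w2 = 1 NOR 1 = 0
w6 = w5 XOR w4 = 0 XOR 1 = 1
w7 = w6 NAND w5 = 1 NAND 0 = 1
w8 = w5 OR w6 = 0 OR 1 = 1
w9 = I2 AND w7 AND w8 = 1 AND 1 AND 1 = 1

w2 = 1, w4 = 1, w9 = 1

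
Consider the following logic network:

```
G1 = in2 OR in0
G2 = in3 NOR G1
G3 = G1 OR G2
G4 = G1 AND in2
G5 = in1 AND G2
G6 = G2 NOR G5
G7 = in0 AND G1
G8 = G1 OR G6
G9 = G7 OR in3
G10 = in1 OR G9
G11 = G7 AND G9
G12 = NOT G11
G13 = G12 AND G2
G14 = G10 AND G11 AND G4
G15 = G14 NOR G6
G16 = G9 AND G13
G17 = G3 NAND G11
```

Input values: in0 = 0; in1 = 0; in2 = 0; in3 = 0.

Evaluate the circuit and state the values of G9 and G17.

G9 = 0  G17 = 1

G1 = in2 OR in0 = 0 OR 0 = 0
G2 = in3 NOR G1 = 0 NOR 0 = 1
G3 = G1 OR G2 = 0 OR 1 = 1
G7 = in0 AND G1 = 0 AND 0 = 0
G9 = G7 OR in3 = 0 OR 0 = 0
G11 = G7 AND G9 = 0 AND 0 = 0
G17 = G3 NAND G11 = 1 NAND 0 = 1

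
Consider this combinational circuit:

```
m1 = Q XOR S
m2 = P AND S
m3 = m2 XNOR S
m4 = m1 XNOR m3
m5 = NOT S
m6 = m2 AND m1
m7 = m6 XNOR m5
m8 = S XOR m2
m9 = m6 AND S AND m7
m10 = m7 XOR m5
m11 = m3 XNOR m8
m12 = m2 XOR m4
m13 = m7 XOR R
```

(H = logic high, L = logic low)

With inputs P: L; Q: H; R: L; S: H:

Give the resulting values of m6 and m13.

m1 = Q XOR S = H XOR H = L
m2 = P AND S = L AND H = L
m5 = NOT S = NOT H = L
m6 = m2 AND m1 = L AND L = L
m7 = m6 XNOR m5 = L XNOR L = H
m13 = m7 XOR R = H XOR L = H

m6 = L; m13 = H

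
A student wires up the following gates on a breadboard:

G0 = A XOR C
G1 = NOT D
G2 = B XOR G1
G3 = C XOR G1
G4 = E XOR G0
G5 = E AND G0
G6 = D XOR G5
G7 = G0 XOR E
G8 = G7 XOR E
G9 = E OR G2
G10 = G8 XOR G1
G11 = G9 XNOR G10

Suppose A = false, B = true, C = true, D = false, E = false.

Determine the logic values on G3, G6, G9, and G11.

G3 = false, G6 = false, G9 = false, G11 = true

G0 = A XOR C = false XOR true = true
G1 = NOT D = NOT false = true
G2 = B XOR G1 = true XOR true = false
G3 = C XOR G1 = true XOR true = false
G5 = E AND G0 = false AND true = false
G6 = D XOR G5 = false XOR false = false
G7 = G0 XOR E = true XOR false = true
G8 = G7 XOR E = true XOR false = true
G9 = E OR G2 = false OR false = false
G10 = G8 XOR G1 = true XOR true = false
G11 = G9 XNOR G10 = false XNOR false = true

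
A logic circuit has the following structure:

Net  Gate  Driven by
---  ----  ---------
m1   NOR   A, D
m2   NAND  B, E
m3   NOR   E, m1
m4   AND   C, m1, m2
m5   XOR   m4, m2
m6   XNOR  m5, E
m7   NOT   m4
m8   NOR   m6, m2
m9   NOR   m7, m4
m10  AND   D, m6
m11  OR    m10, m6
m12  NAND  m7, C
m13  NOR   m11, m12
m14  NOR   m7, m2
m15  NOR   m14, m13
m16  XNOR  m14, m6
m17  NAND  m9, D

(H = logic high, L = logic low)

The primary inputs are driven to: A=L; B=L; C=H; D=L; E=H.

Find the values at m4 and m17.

m1 = A NOR D = L NOR L = H
m2 = B NAND E = L NAND H = H
m4 = C AND m1 AND m2 = H AND H AND H = H
m7 = NOT m4 = NOT H = L
m9 = m7 NOR m4 = L NOR H = L
m17 = m9 NAND D = L NAND L = H

m4 = H, m17 = H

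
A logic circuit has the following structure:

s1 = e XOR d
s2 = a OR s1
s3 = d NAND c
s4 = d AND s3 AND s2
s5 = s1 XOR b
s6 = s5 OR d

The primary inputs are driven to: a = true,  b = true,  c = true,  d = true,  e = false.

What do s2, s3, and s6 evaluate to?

s2 = true, s3 = false, s6 = true

s1 = e XOR d = false XOR true = true
s2 = a OR s1 = true OR true = true
s3 = d NAND c = true NAND true = false
s5 = s1 XOR b = true XOR true = false
s6 = s5 OR d = false OR true = true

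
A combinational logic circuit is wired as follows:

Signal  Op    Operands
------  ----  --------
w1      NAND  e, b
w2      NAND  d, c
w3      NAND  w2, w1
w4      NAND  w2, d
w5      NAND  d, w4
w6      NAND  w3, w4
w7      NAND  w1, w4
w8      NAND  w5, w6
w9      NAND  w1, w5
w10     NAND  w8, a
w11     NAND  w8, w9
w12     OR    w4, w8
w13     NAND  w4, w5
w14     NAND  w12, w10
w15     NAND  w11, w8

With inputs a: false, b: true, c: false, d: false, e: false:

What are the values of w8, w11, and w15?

w8 = false, w11 = true, w15 = true

w1 = e NAND b = false NAND true = true
w2 = d NAND c = false NAND false = true
w3 = w2 NAND w1 = true NAND true = false
w4 = w2 NAND d = true NAND false = true
w5 = d NAND w4 = false NAND true = true
w6 = w3 NAND w4 = false NAND true = true
w8 = w5 NAND w6 = true NAND true = false
w9 = w1 NAND w5 = true NAND true = false
w11 = w8 NAND w9 = false NAND false = true
w15 = w11 NAND w8 = true NAND false = true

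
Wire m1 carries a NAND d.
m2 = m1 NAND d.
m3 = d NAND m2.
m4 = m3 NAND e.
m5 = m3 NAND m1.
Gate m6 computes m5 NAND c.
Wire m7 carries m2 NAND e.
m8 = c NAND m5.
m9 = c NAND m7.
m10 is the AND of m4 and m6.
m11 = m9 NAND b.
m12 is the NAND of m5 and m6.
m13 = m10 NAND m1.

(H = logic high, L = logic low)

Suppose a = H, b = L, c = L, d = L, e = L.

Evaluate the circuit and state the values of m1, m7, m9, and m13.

m1 = a NAND d = H NAND L = H
m2 = m1 NAND d = H NAND L = H
m3 = d NAND m2 = L NAND H = H
m4 = m3 NAND e = H NAND L = H
m5 = m3 NAND m1 = H NAND H = L
m6 = m5 NAND c = L NAND L = H
m7 = m2 NAND e = H NAND L = H
m9 = c NAND m7 = L NAND H = H
m10 = m4 AND m6 = H AND H = H
m13 = m10 NAND m1 = H NAND H = L

m1 = H  m7 = H  m9 = H  m13 = L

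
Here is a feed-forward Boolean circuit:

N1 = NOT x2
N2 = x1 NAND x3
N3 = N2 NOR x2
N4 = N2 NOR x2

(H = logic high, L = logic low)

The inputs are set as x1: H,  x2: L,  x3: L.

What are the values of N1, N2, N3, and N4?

N1 = NOT x2 = NOT L = H
N2 = x1 NAND x3 = H NAND L = H
N3 = N2 NOR x2 = H NOR L = L
N4 = N2 NOR x2 = H NOR L = L

N1 = H  N2 = H  N3 = L  N4 = L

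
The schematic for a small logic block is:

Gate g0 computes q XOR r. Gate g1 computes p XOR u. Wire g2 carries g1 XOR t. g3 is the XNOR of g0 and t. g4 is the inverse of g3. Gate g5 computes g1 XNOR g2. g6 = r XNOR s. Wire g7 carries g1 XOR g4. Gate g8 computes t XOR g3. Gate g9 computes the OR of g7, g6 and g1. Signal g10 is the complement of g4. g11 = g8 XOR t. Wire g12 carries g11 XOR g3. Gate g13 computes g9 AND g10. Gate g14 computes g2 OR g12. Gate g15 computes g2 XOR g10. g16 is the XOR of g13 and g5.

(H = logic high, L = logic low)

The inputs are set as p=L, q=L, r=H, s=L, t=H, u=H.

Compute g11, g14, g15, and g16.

g11 = H  g14 = L  g15 = H  g16 = H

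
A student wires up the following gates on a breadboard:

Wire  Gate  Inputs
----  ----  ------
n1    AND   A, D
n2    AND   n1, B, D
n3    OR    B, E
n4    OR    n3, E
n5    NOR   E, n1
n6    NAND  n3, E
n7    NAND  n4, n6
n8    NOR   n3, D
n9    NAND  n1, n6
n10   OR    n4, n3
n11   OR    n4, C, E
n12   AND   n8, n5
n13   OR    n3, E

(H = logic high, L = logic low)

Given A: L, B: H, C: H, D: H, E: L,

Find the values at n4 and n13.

n3 = B OR E = H OR L = H
n4 = n3 OR E = H OR L = H
n13 = n3 OR E = H OR L = H

n4 = H, n13 = H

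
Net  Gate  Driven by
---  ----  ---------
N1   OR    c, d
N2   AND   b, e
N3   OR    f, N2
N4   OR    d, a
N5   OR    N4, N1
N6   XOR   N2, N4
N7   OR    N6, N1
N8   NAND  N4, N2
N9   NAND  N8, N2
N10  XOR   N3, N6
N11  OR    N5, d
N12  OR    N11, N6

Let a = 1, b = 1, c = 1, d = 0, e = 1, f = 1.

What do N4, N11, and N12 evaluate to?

N4 = 1; N11 = 1; N12 = 1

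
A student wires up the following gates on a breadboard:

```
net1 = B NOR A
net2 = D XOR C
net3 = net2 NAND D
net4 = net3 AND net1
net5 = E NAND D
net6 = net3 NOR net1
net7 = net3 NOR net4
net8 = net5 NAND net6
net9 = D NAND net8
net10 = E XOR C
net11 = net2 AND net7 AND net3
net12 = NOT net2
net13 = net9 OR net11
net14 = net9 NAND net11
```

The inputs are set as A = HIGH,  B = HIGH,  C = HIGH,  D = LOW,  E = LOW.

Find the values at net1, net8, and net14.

net1 = B NOR A = HIGH NOR HIGH = LOW
net2 = D XOR C = LOW XOR HIGH = HIGH
net3 = net2 NAND D = HIGH NAND LOW = HIGH
net4 = net3 AND net1 = HIGH AND LOW = LOW
net5 = E NAND D = LOW NAND LOW = HIGH
net6 = net3 NOR net1 = HIGH NOR LOW = LOW
net7 = net3 NOR net4 = HIGH NOR LOW = LOW
net8 = net5 NAND net6 = HIGH NAND LOW = HIGH
net9 = D NAND net8 = LOW NAND HIGH = HIGH
net11 = net2 AND net7 AND net3 = HIGH AND LOW AND HIGH = LOW
net14 = net9 NAND net11 = HIGH NAND LOW = HIGH

net1 = LOW, net8 = HIGH, net14 = HIGH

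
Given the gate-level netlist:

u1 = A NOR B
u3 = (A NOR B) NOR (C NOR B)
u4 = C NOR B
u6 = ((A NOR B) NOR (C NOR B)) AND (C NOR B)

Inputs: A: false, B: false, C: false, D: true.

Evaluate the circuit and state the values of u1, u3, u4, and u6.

u1 = true; u3 = false; u4 = true; u6 = false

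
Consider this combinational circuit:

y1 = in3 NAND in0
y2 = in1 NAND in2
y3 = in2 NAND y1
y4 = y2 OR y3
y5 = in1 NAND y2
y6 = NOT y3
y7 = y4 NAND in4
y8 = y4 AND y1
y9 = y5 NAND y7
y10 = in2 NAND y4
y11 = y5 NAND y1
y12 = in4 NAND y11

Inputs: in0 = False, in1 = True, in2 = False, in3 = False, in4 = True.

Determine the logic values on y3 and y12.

y1 = in3 NAND in0 = False NAND False = True
y2 = in1 NAND in2 = True NAND False = True
y3 = in2 NAND y1 = False NAND True = True
y5 = in1 NAND y2 = True NAND True = False
y11 = y5 NAND y1 = False NAND True = True
y12 = in4 NAND y11 = True NAND True = False

y3 = True  y12 = False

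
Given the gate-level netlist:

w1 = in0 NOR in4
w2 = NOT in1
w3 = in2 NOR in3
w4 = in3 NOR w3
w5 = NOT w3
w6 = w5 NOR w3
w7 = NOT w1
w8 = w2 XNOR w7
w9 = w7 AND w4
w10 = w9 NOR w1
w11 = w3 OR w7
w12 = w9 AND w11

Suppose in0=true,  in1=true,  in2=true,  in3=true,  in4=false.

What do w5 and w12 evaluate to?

w5 = true  w12 = false

w1 = in0 NOR in4 = true NOR false = false
w3 = in2 NOR in3 = true NOR true = false
w4 = in3 NOR w3 = true NOR false = false
w5 = NOT w3 = NOT false = true
w7 = NOT w1 = NOT false = true
w9 = w7 AND w4 = true AND false = false
w11 = w3 OR w7 = false OR true = true
w12 = w9 AND w11 = false AND true = false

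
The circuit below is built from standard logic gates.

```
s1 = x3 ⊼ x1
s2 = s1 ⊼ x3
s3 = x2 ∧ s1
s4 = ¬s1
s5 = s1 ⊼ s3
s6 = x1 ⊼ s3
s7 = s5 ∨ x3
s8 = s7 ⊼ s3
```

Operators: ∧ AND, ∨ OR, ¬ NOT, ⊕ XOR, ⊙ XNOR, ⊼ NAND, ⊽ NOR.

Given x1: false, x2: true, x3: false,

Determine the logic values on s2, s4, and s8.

s2 = true; s4 = false; s8 = true

s1 = x3 NAND x1 = false NAND false = true
s2 = s1 NAND x3 = true NAND false = true
s3 = x2 AND s1 = true AND true = true
s4 = NOT s1 = NOT true = false
s5 = s1 NAND s3 = true NAND true = false
s7 = s5 OR x3 = false OR false = false
s8 = s7 NAND s3 = false NAND true = true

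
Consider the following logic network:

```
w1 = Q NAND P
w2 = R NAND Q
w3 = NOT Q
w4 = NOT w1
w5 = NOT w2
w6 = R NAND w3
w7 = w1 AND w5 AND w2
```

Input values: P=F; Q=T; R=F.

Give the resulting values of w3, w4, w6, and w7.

w1 = Q NAND P = T NAND F = T
w2 = R NAND Q = F NAND T = T
w3 = NOT Q = NOT T = F
w4 = NOT w1 = NOT T = F
w5 = NOT w2 = NOT T = F
w6 = R NAND w3 = F NAND F = T
w7 = w1 AND w5 AND w2 = T AND F AND T = F

w3 = F, w4 = F, w6 = T, w7 = F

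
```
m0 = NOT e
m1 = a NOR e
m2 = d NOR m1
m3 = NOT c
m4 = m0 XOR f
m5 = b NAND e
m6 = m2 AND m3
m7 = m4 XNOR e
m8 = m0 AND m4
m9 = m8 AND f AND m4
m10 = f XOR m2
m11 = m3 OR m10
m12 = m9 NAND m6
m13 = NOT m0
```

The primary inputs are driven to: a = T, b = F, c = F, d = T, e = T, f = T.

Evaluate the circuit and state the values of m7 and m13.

m7 = T; m13 = T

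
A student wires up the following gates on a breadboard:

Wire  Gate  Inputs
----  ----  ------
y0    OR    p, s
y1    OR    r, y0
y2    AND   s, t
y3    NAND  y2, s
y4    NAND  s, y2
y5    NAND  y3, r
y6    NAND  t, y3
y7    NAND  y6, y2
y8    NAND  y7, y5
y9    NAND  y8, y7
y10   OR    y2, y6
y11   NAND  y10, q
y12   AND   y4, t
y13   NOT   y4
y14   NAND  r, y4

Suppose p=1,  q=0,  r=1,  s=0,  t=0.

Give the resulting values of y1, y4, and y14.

y1 = 1; y4 = 1; y14 = 0

y0 = p OR s = 1 OR 0 = 1
y1 = r OR y0 = 1 OR 1 = 1
y2 = s AND t = 0 AND 0 = 0
y4 = s NAND y2 = 0 NAND 0 = 1
y14 = r NAND y4 = 1 NAND 1 = 0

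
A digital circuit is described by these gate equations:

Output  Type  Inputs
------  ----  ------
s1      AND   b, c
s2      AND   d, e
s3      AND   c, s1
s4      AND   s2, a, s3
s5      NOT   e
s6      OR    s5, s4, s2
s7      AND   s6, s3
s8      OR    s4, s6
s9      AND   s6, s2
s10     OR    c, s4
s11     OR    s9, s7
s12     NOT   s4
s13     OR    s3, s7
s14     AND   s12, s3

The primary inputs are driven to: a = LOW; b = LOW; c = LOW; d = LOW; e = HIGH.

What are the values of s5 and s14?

s1 = b AND c = LOW AND LOW = LOW
s2 = d AND e = LOW AND HIGH = LOW
s3 = c AND s1 = LOW AND LOW = LOW
s4 = s2 AND a AND s3 = LOW AND LOW AND LOW = LOW
s5 = NOT e = NOT HIGH = LOW
s12 = NOT s4 = NOT LOW = HIGH
s14 = s12 AND s3 = HIGH AND LOW = LOW

s5 = LOW, s14 = LOW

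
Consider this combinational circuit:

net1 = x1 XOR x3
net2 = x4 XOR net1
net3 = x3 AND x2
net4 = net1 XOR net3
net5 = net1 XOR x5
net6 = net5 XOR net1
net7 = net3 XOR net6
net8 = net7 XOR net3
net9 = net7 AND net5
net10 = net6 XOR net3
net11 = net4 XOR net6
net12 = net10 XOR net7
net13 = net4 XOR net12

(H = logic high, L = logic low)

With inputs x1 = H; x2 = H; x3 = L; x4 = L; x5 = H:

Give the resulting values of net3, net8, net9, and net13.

net3 = L, net8 = H, net9 = L, net13 = H

net1 = x1 XOR x3 = H XOR L = H
net3 = x3 AND x2 = L AND H = L
net4 = net1 XOR net3 = H XOR L = H
net5 = net1 XOR x5 = H XOR H = L
net6 = net5 XOR net1 = L XOR H = H
net7 = net3 XOR net6 = L XOR H = H
net8 = net7 XOR net3 = H XOR L = H
net9 = net7 AND net5 = H AND L = L
net10 = net6 XOR net3 = H XOR L = H
net12 = net10 XOR net7 = H XOR H = L
net13 = net4 XOR net12 = H XOR L = H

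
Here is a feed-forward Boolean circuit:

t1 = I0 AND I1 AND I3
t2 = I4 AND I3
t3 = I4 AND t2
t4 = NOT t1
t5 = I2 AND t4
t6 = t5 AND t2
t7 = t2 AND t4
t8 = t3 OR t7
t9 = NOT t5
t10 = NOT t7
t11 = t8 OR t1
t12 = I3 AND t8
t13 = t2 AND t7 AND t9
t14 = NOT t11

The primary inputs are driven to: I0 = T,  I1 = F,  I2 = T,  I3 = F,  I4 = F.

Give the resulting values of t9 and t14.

t9 = F, t14 = T

t1 = I0 AND I1 AND I3 = T AND F AND F = F
t2 = I4 AND I3 = F AND F = F
t3 = I4 AND t2 = F AND F = F
t4 = NOT t1 = NOT F = T
t5 = I2 AND t4 = T AND T = T
t7 = t2 AND t4 = F AND T = F
t8 = t3 OR t7 = F OR F = F
t9 = NOT t5 = NOT T = F
t11 = t8 OR t1 = F OR F = F
t14 = NOT t11 = NOT F = T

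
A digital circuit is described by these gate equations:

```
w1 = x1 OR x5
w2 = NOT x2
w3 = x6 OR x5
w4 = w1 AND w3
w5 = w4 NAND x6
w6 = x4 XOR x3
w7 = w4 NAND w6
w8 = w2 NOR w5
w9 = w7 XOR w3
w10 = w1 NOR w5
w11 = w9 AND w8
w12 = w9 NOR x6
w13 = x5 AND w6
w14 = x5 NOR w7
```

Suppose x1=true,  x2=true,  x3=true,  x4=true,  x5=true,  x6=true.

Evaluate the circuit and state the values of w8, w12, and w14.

w8 = true, w12 = false, w14 = false

w1 = x1 OR x5 = true OR true = true
w2 = NOT x2 = NOT true = false
w3 = x6 OR x5 = true OR true = true
w4 = w1 AND w3 = true AND true = true
w5 = w4 NAND x6 = true NAND true = false
w6 = x4 XOR x3 = true XOR true = false
w7 = w4 NAND w6 = true NAND false = true
w8 = w2 NOR w5 = false NOR false = true
w9 = w7 XOR w3 = true XOR true = false
w12 = w9 NOR x6 = false NOR true = false
w14 = x5 NOR w7 = true NOR true = false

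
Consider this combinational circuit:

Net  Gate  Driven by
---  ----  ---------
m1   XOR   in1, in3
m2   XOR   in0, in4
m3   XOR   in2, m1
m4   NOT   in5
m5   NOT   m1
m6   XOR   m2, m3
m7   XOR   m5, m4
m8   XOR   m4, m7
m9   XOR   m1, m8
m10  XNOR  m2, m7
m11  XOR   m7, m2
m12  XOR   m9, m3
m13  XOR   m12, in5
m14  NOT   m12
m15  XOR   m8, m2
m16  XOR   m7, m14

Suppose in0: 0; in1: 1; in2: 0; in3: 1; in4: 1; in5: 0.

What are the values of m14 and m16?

m14 = 0, m16 = 0

m1 = in1 XOR in3 = 1 XOR 1 = 0
m3 = in2 XOR m1 = 0 XOR 0 = 0
m4 = NOT in5 = NOT 0 = 1
m5 = NOT m1 = NOT 0 = 1
m7 = m5 XOR m4 = 1 XOR 1 = 0
m8 = m4 XOR m7 = 1 XOR 0 = 1
m9 = m1 XOR m8 = 0 XOR 1 = 1
m12 = m9 XOR m3 = 1 XOR 0 = 1
m14 = NOT m12 = NOT 1 = 0
m16 = m7 XOR m14 = 0 XOR 0 = 0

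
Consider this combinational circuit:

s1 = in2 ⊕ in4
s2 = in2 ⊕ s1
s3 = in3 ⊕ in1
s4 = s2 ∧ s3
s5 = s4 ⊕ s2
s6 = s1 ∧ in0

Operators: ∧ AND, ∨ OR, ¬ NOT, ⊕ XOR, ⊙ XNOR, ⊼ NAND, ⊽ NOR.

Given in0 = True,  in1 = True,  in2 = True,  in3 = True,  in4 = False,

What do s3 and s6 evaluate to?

s3 = False, s6 = True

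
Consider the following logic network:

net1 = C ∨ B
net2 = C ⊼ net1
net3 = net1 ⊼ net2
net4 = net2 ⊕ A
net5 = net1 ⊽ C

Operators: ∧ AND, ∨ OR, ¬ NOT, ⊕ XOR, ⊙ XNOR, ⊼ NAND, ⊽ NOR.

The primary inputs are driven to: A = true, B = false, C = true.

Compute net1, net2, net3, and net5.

net1 = true; net2 = false; net3 = true; net5 = false

net1 = C OR B = true OR false = true
net2 = C NAND net1 = true NAND true = false
net3 = net1 NAND net2 = true NAND false = true
net5 = net1 NOR C = true NOR true = false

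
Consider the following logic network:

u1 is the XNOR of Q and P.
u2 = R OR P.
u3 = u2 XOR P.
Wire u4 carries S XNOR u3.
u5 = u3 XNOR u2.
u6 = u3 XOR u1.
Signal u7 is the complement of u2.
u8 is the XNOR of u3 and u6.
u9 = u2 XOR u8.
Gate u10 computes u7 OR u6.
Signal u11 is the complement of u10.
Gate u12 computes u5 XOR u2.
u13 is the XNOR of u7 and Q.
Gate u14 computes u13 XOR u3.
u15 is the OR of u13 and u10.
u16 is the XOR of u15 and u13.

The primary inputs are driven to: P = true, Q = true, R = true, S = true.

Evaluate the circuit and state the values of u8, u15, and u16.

u1 = Q XNOR P = true XNOR true = true
u2 = R OR P = true OR true = true
u3 = u2 XOR P = true XOR true = false
u6 = u3 XOR u1 = false XOR true = true
u7 = NOT u2 = NOT true = false
u8 = u3 XNOR u6 = false XNOR true = false
u10 = u7 OR u6 = false OR true = true
u13 = u7 XNOR Q = false XNOR true = false
u15 = u13 OR u10 = false OR true = true
u16 = u15 XOR u13 = true XOR false = true

u8 = false  u15 = true  u16 = true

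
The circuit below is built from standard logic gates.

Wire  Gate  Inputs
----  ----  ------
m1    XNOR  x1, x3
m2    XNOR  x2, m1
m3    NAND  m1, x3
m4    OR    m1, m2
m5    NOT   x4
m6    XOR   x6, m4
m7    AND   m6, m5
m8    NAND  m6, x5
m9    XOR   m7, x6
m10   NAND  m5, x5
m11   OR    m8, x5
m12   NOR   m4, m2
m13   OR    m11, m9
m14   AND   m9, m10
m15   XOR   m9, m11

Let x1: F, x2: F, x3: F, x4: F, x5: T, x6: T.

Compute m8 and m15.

m1 = x1 XNOR x3 = F XNOR F = T
m2 = x2 XNOR m1 = F XNOR T = F
m4 = m1 OR m2 = T OR F = T
m5 = NOT x4 = NOT F = T
m6 = x6 XOR m4 = T XOR T = F
m7 = m6 AND m5 = F AND T = F
m8 = m6 NAND x5 = F NAND T = T
m9 = m7 XOR x6 = F XOR T = T
m11 = m8 OR x5 = T OR T = T
m15 = m9 XOR m11 = T XOR T = F

m8 = T; m15 = F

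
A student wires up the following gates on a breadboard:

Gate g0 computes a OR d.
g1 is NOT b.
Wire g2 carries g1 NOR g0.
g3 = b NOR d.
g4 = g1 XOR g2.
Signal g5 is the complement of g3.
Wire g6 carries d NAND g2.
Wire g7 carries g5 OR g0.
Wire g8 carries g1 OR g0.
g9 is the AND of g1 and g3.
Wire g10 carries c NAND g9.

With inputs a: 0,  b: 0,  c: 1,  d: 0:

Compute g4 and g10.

g4 = 1; g10 = 0

g0 = a OR d = 0 OR 0 = 0
g1 = NOT b = NOT 0 = 1
g2 = g1 NOR g0 = 1 NOR 0 = 0
g3 = b NOR d = 0 NOR 0 = 1
g4 = g1 XOR g2 = 1 XOR 0 = 1
g9 = g1 AND g3 = 1 AND 1 = 1
g10 = c NAND g9 = 1 NAND 1 = 0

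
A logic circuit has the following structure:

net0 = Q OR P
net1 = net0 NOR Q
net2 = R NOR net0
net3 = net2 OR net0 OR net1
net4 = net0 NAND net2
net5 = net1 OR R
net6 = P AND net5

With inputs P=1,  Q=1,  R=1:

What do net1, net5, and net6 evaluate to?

net0 = Q OR P = 1 OR 1 = 1
net1 = net0 NOR Q = 1 NOR 1 = 0
net5 = net1 OR R = 0 OR 1 = 1
net6 = P AND net5 = 1 AND 1 = 1

net1 = 0; net5 = 1; net6 = 1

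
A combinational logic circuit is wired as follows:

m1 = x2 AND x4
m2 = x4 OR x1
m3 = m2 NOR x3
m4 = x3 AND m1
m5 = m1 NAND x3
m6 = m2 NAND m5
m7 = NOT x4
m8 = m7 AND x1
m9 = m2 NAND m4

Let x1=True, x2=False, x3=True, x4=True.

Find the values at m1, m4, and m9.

m1 = x2 AND x4 = False AND True = False
m2 = x4 OR x1 = True OR True = True
m4 = x3 AND m1 = True AND False = False
m9 = m2 NAND m4 = True NAND False = True

m1 = False, m4 = False, m9 = True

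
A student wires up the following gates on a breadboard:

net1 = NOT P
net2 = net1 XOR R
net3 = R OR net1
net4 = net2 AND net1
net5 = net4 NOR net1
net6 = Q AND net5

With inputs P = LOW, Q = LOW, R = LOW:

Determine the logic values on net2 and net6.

net2 = HIGH, net6 = LOW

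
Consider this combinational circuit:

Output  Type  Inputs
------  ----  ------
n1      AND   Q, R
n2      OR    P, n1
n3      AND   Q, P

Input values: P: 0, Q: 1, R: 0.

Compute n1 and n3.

n1 = Q AND R = 1 AND 0 = 0
n3 = Q AND P = 1 AND 0 = 0

n1 = 0, n3 = 0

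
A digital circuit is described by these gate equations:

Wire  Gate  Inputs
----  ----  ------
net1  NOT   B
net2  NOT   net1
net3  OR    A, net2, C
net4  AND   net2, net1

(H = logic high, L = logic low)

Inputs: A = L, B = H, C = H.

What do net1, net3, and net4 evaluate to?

net1 = L; net3 = H; net4 = L

net1 = NOT B = NOT H = L
net2 = NOT net1 = NOT L = H
net3 = A OR net2 OR C = L OR H OR H = H
net4 = net2 AND net1 = H AND L = L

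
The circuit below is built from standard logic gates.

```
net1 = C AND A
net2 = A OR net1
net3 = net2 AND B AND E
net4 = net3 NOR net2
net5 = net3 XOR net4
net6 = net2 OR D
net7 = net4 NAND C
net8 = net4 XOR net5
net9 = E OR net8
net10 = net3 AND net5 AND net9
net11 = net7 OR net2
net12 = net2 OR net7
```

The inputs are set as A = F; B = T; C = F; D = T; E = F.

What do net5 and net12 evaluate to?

net5 = T, net12 = T

net1 = C AND A = F AND F = F
net2 = A OR net1 = F OR F = F
net3 = net2 AND B AND E = F AND T AND F = F
net4 = net3 NOR net2 = F NOR F = T
net5 = net3 XOR net4 = F XOR T = T
net7 = net4 NAND C = T NAND F = T
net12 = net2 OR net7 = F OR T = T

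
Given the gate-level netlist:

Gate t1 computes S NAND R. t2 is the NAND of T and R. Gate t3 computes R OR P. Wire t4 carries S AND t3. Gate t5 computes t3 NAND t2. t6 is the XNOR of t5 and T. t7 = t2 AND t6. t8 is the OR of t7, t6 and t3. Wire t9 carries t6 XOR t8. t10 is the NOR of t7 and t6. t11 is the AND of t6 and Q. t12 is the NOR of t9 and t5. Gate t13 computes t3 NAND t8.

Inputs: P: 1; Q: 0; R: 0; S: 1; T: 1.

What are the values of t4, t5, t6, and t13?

t2 = T NAND R = 1 NAND 0 = 1
t3 = R OR P = 0 OR 1 = 1
t4 = S AND t3 = 1 AND 1 = 1
t5 = t3 NAND t2 = 1 NAND 1 = 0
t6 = t5 XNOR T = 0 XNOR 1 = 0
t7 = t2 AND t6 = 1 AND 0 = 0
t8 = t7 OR t6 OR t3 = 0 OR 0 OR 1 = 1
t13 = t3 NAND t8 = 1 NAND 1 = 0

t4 = 1, t5 = 0, t6 = 0, t13 = 0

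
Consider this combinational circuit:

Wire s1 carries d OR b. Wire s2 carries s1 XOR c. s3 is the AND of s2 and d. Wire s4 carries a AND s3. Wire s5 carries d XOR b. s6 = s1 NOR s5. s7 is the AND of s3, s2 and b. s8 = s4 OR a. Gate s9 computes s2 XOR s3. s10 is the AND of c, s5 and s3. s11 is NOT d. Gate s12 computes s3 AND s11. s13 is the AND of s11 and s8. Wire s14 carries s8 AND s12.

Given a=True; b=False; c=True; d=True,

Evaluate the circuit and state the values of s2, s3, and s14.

s2 = False, s3 = False, s14 = False

s1 = d OR b = True OR False = True
s2 = s1 XOR c = True XOR True = False
s3 = s2 AND d = False AND True = False
s4 = a AND s3 = True AND False = False
s8 = s4 OR a = False OR True = True
s11 = NOT d = NOT True = False
s12 = s3 AND s11 = False AND False = False
s14 = s8 AND s12 = True AND False = False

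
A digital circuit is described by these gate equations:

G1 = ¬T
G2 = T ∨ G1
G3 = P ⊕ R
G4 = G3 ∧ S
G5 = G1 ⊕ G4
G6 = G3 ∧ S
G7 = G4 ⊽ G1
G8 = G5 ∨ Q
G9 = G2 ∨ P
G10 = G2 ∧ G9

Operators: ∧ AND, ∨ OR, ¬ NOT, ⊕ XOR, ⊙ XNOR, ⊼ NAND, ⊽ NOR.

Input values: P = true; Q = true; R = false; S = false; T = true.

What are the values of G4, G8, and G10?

G1 = NOT T = NOT true = false
G2 = T OR G1 = true OR false = true
G3 = P XOR R = true XOR false = true
G4 = G3 AND S = true AND false = false
G5 = G1 XOR G4 = false XOR false = false
G8 = G5 OR Q = false OR true = true
G9 = G2 OR P = true OR true = true
G10 = G2 AND G9 = true AND true = true

G4 = false; G8 = true; G10 = true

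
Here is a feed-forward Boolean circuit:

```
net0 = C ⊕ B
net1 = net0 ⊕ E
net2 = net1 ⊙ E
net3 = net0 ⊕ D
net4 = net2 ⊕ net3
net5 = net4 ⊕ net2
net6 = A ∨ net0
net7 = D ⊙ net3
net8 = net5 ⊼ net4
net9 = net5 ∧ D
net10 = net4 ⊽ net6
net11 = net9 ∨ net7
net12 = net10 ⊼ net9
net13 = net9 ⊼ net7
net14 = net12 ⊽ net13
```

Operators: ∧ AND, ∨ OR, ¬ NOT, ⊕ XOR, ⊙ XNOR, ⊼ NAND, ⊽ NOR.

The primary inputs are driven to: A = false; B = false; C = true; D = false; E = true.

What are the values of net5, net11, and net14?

net5 = true, net11 = false, net14 = false

net0 = C XOR B = true XOR false = true
net1 = net0 XOR E = true XOR true = false
net2 = net1 XNOR E = false XNOR true = false
net3 = net0 XOR D = true XOR false = true
net4 = net2 XOR net3 = false XOR true = true
net5 = net4 XOR net2 = true XOR false = true
net6 = A OR net0 = false OR true = true
net7 = D XNOR net3 = false XNOR true = false
net9 = net5 AND D = true AND false = false
net10 = net4 NOR net6 = true NOR true = false
net11 = net9 OR net7 = false OR false = false
net12 = net10 NAND net9 = false NAND false = true
net13 = net9 NAND net7 = false NAND false = true
net14 = net12 NOR net13 = true NOR true = false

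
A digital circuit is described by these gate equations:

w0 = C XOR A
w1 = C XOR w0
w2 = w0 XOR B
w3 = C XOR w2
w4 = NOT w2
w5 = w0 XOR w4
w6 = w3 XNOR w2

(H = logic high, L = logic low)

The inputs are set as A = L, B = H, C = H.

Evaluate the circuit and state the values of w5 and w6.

w5 = L, w6 = L

w0 = C XOR A = H XOR L = H
w2 = w0 XOR B = H XOR H = L
w3 = C XOR w2 = H XOR L = H
w4 = NOT w2 = NOT L = H
w5 = w0 XOR w4 = H XOR H = L
w6 = w3 XNOR w2 = H XNOR L = L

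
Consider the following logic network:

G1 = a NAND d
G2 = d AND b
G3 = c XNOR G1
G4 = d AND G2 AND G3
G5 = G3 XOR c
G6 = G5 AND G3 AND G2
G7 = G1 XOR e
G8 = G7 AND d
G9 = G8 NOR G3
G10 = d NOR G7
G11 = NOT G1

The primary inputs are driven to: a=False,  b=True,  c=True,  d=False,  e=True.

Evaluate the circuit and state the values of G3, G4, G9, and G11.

G3 = True; G4 = False; G9 = False; G11 = False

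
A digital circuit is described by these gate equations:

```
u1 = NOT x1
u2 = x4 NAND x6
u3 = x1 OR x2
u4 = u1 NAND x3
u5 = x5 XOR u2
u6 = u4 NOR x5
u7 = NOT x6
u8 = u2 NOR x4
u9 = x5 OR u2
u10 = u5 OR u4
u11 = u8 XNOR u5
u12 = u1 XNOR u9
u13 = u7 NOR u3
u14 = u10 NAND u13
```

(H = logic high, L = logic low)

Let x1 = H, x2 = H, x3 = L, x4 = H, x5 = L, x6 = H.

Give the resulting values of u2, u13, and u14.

u2 = L  u13 = L  u14 = H

u1 = NOT x1 = NOT H = L
u2 = x4 NAND x6 = H NAND H = L
u3 = x1 OR x2 = H OR H = H
u4 = u1 NAND x3 = L NAND L = H
u5 = x5 XOR u2 = L XOR L = L
u7 = NOT x6 = NOT H = L
u10 = u5 OR u4 = L OR H = H
u13 = u7 NOR u3 = L NOR H = L
u14 = u10 NAND u13 = H NAND L = H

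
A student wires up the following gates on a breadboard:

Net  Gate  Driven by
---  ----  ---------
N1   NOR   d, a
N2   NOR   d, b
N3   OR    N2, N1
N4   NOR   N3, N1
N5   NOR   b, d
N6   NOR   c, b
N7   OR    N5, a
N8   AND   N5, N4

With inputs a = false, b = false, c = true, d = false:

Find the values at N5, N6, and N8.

N5 = true, N6 = false, N8 = false

N1 = d NOR a = false NOR false = true
N2 = d NOR b = false NOR false = true
N3 = N2 OR N1 = true OR true = true
N4 = N3 NOR N1 = true NOR true = false
N5 = b NOR d = false NOR false = true
N6 = c NOR b = true NOR false = false
N8 = N5 AND N4 = true AND false = false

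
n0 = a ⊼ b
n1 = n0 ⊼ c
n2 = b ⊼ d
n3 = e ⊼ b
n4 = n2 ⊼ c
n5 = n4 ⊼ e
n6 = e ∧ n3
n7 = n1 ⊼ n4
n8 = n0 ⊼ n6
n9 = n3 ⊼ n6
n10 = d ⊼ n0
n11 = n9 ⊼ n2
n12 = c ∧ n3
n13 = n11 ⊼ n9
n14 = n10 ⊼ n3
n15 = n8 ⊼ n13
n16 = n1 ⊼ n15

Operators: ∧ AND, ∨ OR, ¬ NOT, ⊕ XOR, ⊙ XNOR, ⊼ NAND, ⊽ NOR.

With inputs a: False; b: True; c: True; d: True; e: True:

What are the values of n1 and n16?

n0 = a NAND b = False NAND True = True
n1 = n0 NAND c = True NAND True = False
n2 = b NAND d = True NAND True = False
n3 = e NAND b = True NAND True = False
n6 = e AND n3 = True AND False = False
n8 = n0 NAND n6 = True NAND False = True
n9 = n3 NAND n6 = False NAND False = True
n11 = n9 NAND n2 = True NAND False = True
n13 = n11 NAND n9 = True NAND True = False
n15 = n8 NAND n13 = True NAND False = True
n16 = n1 NAND n15 = False NAND True = True

n1 = False  n16 = True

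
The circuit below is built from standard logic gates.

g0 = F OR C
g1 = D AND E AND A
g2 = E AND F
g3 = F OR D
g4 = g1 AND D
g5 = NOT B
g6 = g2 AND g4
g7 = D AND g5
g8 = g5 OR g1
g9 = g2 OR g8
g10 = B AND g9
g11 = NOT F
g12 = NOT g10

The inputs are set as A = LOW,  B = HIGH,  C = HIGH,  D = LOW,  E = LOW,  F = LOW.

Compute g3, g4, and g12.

g1 = D AND E AND A = LOW AND LOW AND LOW = LOW
g2 = E AND F = LOW AND LOW = LOW
g3 = F OR D = LOW OR LOW = LOW
g4 = g1 AND D = LOW AND LOW = LOW
g5 = NOT B = NOT HIGH = LOW
g8 = g5 OR g1 = LOW OR LOW = LOW
g9 = g2 OR g8 = LOW OR LOW = LOW
g10 = B AND g9 = HIGH AND LOW = LOW
g12 = NOT g10 = NOT LOW = HIGH

g3 = LOW; g4 = LOW; g12 = HIGH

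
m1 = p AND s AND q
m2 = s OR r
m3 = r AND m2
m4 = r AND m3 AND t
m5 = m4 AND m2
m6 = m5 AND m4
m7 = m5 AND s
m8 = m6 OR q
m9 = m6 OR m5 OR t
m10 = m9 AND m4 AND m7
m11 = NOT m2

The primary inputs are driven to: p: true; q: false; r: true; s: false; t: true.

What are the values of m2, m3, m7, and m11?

m2 = true, m3 = true, m7 = false, m11 = false

m2 = s OR r = false OR true = true
m3 = r AND m2 = true AND true = true
m4 = r AND m3 AND t = true AND true AND true = true
m5 = m4 AND m2 = true AND true = true
m7 = m5 AND s = true AND false = false
m11 = NOT m2 = NOT true = false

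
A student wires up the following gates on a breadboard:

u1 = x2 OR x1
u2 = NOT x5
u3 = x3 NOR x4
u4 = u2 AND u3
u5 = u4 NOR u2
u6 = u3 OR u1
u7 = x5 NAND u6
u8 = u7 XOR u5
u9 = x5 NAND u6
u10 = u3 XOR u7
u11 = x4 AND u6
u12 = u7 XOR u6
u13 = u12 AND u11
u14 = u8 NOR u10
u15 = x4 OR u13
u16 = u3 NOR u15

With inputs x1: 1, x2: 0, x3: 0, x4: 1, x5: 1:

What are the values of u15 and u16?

u15 = 1, u16 = 0

u1 = x2 OR x1 = 0 OR 1 = 1
u3 = x3 NOR x4 = 0 NOR 1 = 0
u6 = u3 OR u1 = 0 OR 1 = 1
u7 = x5 NAND u6 = 1 NAND 1 = 0
u11 = x4 AND u6 = 1 AND 1 = 1
u12 = u7 XOR u6 = 0 XOR 1 = 1
u13 = u12 AND u11 = 1 AND 1 = 1
u15 = x4 OR u13 = 1 OR 1 = 1
u16 = u3 NOR u15 = 0 NOR 1 = 0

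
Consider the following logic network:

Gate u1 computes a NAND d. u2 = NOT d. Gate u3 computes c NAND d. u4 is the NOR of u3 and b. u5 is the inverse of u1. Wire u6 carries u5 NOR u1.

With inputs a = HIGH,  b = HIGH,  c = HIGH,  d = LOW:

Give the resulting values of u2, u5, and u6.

u1 = a NAND d = HIGH NAND LOW = HIGH
u2 = NOT d = NOT LOW = HIGH
u5 = NOT u1 = NOT HIGH = LOW
u6 = u5 NOR u1 = LOW NOR HIGH = LOW

u2 = HIGH  u5 = LOW  u6 = LOW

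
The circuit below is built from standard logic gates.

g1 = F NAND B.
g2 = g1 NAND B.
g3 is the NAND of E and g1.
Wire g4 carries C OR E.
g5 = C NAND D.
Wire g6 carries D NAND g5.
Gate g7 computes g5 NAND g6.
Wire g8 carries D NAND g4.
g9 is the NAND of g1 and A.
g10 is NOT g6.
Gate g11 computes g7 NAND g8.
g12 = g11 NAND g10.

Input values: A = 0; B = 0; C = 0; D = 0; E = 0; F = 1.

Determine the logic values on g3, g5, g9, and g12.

g3 = 1, g5 = 1, g9 = 1, g12 = 1

g1 = F NAND B = 1 NAND 0 = 1
g3 = E NAND g1 = 0 NAND 1 = 1
g4 = C OR E = 0 OR 0 = 0
g5 = C NAND D = 0 NAND 0 = 1
g6 = D NAND g5 = 0 NAND 1 = 1
g7 = g5 NAND g6 = 1 NAND 1 = 0
g8 = D NAND g4 = 0 NAND 0 = 1
g9 = g1 NAND A = 1 NAND 0 = 1
g10 = NOT g6 = NOT 1 = 0
g11 = g7 NAND g8 = 0 NAND 1 = 1
g12 = g11 NAND g10 = 1 NAND 0 = 1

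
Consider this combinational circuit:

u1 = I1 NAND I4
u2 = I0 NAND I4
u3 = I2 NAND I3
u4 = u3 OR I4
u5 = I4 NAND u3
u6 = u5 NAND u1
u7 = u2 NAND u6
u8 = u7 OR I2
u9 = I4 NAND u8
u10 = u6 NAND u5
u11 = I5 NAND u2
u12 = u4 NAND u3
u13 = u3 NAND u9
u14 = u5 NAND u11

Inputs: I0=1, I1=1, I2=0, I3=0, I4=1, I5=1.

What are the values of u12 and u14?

u12 = 0  u14 = 1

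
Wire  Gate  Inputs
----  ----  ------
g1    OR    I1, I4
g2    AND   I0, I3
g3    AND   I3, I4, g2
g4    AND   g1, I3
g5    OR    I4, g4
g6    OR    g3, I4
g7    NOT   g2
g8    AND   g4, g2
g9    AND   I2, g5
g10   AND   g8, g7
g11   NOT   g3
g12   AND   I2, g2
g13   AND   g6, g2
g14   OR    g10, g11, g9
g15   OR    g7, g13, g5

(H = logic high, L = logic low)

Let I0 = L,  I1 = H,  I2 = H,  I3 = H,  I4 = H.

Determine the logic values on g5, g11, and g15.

g5 = H  g11 = H  g15 = H

g1 = I1 OR I4 = H OR H = H
g2 = I0 AND I3 = L AND H = L
g3 = I3 AND I4 AND g2 = H AND H AND L = L
g4 = g1 AND I3 = H AND H = H
g5 = I4 OR g4 = H OR H = H
g6 = g3 OR I4 = L OR H = H
g7 = NOT g2 = NOT L = H
g11 = NOT g3 = NOT L = H
g13 = g6 AND g2 = H AND L = L
g15 = g7 OR g13 OR g5 = H OR L OR H = H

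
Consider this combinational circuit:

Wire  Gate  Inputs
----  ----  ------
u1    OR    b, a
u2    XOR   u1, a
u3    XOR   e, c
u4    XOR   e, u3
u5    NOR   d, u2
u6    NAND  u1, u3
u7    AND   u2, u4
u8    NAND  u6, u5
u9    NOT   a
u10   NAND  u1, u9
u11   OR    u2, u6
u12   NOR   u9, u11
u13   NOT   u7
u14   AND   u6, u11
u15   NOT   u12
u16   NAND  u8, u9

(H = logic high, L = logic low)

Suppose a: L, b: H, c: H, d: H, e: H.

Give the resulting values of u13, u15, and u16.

u13 = L, u15 = H, u16 = L

u1 = b OR a = H OR L = H
u2 = u1 XOR a = H XOR L = H
u3 = e XOR c = H XOR H = L
u4 = e XOR u3 = H XOR L = H
u5 = d NOR u2 = H NOR H = L
u6 = u1 NAND u3 = H NAND L = H
u7 = u2 AND u4 = H AND H = H
u8 = u6 NAND u5 = H NAND L = H
u9 = NOT a = NOT L = H
u11 = u2 OR u6 = H OR H = H
u12 = u9 NOR u11 = H NOR H = L
u13 = NOT u7 = NOT H = L
u15 = NOT u12 = NOT L = H
u16 = u8 NAND u9 = H NAND H = L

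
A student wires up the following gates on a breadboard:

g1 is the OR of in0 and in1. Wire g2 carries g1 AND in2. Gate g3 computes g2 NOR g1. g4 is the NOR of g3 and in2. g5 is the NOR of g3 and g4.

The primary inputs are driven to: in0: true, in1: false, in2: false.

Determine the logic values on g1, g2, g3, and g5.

g1 = true; g2 = false; g3 = false; g5 = false

g1 = in0 OR in1 = true OR false = true
g2 = g1 AND in2 = true AND false = false
g3 = g2 NOR g1 = false NOR true = false
g4 = g3 NOR in2 = false NOR false = true
g5 = g3 NOR g4 = false NOR true = false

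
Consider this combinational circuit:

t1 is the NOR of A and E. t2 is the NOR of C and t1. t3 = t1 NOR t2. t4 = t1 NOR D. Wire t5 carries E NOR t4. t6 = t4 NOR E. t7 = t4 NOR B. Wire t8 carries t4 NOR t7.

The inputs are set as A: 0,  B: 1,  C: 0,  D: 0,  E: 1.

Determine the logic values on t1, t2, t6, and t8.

t1 = A NOR E = 0 NOR 1 = 0
t2 = C NOR t1 = 0 NOR 0 = 1
t4 = t1 NOR D = 0 NOR 0 = 1
t6 = t4 NOR E = 1 NOR 1 = 0
t7 = t4 NOR B = 1 NOR 1 = 0
t8 = t4 NOR t7 = 1 NOR 0 = 0

t1 = 0, t2 = 1, t6 = 0, t8 = 0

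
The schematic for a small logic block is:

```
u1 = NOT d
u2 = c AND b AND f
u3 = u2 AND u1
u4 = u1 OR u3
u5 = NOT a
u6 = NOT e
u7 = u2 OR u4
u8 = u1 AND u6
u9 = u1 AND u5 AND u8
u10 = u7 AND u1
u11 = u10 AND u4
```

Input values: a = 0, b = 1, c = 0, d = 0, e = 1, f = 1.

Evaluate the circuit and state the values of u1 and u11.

u1 = 1; u11 = 1

u1 = NOT d = NOT 0 = 1
u2 = c AND b AND f = 0 AND 1 AND 1 = 0
u3 = u2 AND u1 = 0 AND 1 = 0
u4 = u1 OR u3 = 1 OR 0 = 1
u7 = u2 OR u4 = 0 OR 1 = 1
u10 = u7 AND u1 = 1 AND 1 = 1
u11 = u10 AND u4 = 1 AND 1 = 1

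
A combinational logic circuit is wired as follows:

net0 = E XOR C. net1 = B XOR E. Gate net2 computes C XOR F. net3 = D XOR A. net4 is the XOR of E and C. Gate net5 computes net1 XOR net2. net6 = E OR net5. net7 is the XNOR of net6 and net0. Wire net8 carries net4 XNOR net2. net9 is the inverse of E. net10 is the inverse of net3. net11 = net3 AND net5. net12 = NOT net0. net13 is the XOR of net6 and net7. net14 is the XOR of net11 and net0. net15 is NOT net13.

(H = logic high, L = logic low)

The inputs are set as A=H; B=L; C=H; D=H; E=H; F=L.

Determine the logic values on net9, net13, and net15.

net9 = L, net13 = H, net15 = L

net0 = E XOR C = H XOR H = L
net1 = B XOR E = L XOR H = H
net2 = C XOR F = H XOR L = H
net5 = net1 XOR net2 = H XOR H = L
net6 = E OR net5 = H OR L = H
net7 = net6 XNOR net0 = H XNOR L = L
net9 = NOT E = NOT H = L
net13 = net6 XOR net7 = H XOR L = H
net15 = NOT net13 = NOT H = L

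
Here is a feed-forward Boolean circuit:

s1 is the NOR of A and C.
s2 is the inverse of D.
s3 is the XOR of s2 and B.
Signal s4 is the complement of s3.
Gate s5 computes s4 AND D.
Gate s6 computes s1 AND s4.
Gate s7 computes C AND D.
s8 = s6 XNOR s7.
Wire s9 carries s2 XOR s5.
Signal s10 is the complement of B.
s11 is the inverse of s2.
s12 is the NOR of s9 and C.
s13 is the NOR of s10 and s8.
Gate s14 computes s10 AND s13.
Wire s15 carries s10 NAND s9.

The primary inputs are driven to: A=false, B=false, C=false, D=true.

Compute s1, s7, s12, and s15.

s1 = true, s7 = false, s12 = false, s15 = false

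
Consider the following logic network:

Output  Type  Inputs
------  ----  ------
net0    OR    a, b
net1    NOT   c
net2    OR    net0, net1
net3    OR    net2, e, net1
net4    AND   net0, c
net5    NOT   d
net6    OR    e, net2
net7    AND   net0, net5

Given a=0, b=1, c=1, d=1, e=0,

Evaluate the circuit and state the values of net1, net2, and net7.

net0 = a OR b = 0 OR 1 = 1
net1 = NOT c = NOT 1 = 0
net2 = net0 OR net1 = 1 OR 0 = 1
net5 = NOT d = NOT 1 = 0
net7 = net0 AND net5 = 1 AND 0 = 0

net1 = 0, net2 = 1, net7 = 0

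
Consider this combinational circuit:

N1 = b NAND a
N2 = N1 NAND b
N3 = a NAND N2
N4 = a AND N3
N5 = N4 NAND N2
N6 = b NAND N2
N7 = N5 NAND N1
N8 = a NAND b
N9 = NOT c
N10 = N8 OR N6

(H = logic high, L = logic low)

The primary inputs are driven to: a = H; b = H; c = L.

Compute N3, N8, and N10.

N1 = b NAND a = H NAND H = L
N2 = N1 NAND b = L NAND H = H
N3 = a NAND N2 = H NAND H = L
N6 = b NAND N2 = H NAND H = L
N8 = a NAND b = H NAND H = L
N10 = N8 OR N6 = L OR L = L

N3 = L, N8 = L, N10 = L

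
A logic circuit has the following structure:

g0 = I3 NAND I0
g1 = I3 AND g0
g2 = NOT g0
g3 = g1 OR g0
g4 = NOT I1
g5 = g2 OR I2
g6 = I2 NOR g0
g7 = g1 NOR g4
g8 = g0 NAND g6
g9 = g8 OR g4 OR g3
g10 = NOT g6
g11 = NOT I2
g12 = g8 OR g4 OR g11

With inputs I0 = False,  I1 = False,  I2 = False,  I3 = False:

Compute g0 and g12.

g0 = I3 NAND I0 = False NAND False = True
g4 = NOT I1 = NOT False = True
g6 = I2 NOR g0 = False NOR True = False
g8 = g0 NAND g6 = True NAND False = True
g11 = NOT I2 = NOT False = True
g12 = g8 OR g4 OR g11 = True OR True OR True = True

g0 = True; g12 = True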